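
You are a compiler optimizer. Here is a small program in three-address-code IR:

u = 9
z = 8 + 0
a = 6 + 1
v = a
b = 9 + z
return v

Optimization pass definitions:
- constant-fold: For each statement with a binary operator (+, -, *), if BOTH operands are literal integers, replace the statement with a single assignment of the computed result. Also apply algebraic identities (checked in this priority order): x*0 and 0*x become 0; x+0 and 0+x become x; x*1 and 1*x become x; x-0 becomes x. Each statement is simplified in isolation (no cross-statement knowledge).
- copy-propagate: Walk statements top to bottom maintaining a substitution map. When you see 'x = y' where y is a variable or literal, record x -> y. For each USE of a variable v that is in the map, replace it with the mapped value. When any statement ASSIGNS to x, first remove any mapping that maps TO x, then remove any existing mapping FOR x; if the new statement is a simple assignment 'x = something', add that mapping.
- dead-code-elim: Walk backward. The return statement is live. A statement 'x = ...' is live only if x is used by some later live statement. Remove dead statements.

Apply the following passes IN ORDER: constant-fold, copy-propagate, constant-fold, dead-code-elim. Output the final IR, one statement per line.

Answer: return 7

Derivation:
Initial IR:
  u = 9
  z = 8 + 0
  a = 6 + 1
  v = a
  b = 9 + z
  return v
After constant-fold (6 stmts):
  u = 9
  z = 8
  a = 7
  v = a
  b = 9 + z
  return v
After copy-propagate (6 stmts):
  u = 9
  z = 8
  a = 7
  v = 7
  b = 9 + 8
  return 7
After constant-fold (6 stmts):
  u = 9
  z = 8
  a = 7
  v = 7
  b = 17
  return 7
After dead-code-elim (1 stmts):
  return 7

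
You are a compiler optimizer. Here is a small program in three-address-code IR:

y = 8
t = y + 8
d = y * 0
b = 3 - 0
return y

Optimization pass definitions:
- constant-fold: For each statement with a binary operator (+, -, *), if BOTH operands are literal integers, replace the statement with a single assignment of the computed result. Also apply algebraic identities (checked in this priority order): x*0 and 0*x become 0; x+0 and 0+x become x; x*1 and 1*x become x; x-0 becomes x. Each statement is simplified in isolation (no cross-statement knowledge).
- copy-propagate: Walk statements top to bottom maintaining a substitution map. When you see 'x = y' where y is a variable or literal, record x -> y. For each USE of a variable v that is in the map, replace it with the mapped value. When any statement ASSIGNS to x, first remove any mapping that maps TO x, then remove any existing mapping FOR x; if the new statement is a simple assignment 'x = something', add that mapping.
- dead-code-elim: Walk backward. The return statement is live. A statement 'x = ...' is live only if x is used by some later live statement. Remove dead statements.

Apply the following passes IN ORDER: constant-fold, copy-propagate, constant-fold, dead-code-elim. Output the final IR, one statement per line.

Initial IR:
  y = 8
  t = y + 8
  d = y * 0
  b = 3 - 0
  return y
After constant-fold (5 stmts):
  y = 8
  t = y + 8
  d = 0
  b = 3
  return y
After copy-propagate (5 stmts):
  y = 8
  t = 8 + 8
  d = 0
  b = 3
  return 8
After constant-fold (5 stmts):
  y = 8
  t = 16
  d = 0
  b = 3
  return 8
After dead-code-elim (1 stmts):
  return 8

Answer: return 8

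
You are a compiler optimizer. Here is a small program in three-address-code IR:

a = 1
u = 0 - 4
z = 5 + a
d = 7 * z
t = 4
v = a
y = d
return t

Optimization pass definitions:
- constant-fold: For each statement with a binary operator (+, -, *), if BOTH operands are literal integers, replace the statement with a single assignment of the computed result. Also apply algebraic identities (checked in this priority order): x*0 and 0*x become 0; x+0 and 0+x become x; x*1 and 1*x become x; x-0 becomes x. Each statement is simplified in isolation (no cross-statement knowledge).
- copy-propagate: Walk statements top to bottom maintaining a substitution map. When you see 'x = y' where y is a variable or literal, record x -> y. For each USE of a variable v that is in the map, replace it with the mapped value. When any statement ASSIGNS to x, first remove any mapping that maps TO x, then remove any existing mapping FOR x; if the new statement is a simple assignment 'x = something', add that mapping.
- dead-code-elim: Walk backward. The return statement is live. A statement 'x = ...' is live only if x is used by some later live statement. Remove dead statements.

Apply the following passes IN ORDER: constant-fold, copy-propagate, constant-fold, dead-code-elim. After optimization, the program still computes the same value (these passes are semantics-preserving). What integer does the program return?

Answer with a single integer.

Initial IR:
  a = 1
  u = 0 - 4
  z = 5 + a
  d = 7 * z
  t = 4
  v = a
  y = d
  return t
After constant-fold (8 stmts):
  a = 1
  u = -4
  z = 5 + a
  d = 7 * z
  t = 4
  v = a
  y = d
  return t
After copy-propagate (8 stmts):
  a = 1
  u = -4
  z = 5 + 1
  d = 7 * z
  t = 4
  v = 1
  y = d
  return 4
After constant-fold (8 stmts):
  a = 1
  u = -4
  z = 6
  d = 7 * z
  t = 4
  v = 1
  y = d
  return 4
After dead-code-elim (1 stmts):
  return 4
Evaluate:
  a = 1  =>  a = 1
  u = 0 - 4  =>  u = -4
  z = 5 + a  =>  z = 6
  d = 7 * z  =>  d = 42
  t = 4  =>  t = 4
  v = a  =>  v = 1
  y = d  =>  y = 42
  return t = 4

Answer: 4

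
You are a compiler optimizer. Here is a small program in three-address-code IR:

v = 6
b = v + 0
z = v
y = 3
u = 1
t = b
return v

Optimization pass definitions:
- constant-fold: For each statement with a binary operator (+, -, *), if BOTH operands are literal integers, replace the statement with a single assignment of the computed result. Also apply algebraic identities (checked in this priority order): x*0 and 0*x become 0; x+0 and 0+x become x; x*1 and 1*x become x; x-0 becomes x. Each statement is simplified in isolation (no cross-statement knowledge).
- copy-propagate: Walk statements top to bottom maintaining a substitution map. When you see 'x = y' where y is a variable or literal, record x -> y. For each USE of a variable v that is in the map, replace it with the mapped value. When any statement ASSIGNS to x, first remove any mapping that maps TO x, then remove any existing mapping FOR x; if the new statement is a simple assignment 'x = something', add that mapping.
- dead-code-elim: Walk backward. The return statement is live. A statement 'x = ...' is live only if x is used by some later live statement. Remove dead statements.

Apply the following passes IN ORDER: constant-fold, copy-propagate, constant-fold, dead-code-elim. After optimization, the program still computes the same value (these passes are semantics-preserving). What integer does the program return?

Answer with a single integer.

Initial IR:
  v = 6
  b = v + 0
  z = v
  y = 3
  u = 1
  t = b
  return v
After constant-fold (7 stmts):
  v = 6
  b = v
  z = v
  y = 3
  u = 1
  t = b
  return v
After copy-propagate (7 stmts):
  v = 6
  b = 6
  z = 6
  y = 3
  u = 1
  t = 6
  return 6
After constant-fold (7 stmts):
  v = 6
  b = 6
  z = 6
  y = 3
  u = 1
  t = 6
  return 6
After dead-code-elim (1 stmts):
  return 6
Evaluate:
  v = 6  =>  v = 6
  b = v + 0  =>  b = 6
  z = v  =>  z = 6
  y = 3  =>  y = 3
  u = 1  =>  u = 1
  t = b  =>  t = 6
  return v = 6

Answer: 6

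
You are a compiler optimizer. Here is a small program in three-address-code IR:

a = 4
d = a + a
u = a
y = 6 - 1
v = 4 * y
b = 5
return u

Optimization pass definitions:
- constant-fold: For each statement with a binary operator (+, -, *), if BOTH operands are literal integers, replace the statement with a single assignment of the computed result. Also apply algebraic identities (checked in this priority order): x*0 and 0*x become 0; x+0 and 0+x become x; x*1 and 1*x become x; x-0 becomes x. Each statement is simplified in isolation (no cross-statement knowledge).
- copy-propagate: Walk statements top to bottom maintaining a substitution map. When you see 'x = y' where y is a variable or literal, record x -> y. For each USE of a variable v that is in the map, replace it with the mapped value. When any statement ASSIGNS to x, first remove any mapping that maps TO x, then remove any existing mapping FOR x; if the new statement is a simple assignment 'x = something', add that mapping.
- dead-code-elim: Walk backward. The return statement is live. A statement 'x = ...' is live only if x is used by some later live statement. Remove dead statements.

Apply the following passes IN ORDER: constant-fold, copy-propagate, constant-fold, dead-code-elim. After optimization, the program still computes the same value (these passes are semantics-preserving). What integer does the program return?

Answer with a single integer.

Answer: 4

Derivation:
Initial IR:
  a = 4
  d = a + a
  u = a
  y = 6 - 1
  v = 4 * y
  b = 5
  return u
After constant-fold (7 stmts):
  a = 4
  d = a + a
  u = a
  y = 5
  v = 4 * y
  b = 5
  return u
After copy-propagate (7 stmts):
  a = 4
  d = 4 + 4
  u = 4
  y = 5
  v = 4 * 5
  b = 5
  return 4
After constant-fold (7 stmts):
  a = 4
  d = 8
  u = 4
  y = 5
  v = 20
  b = 5
  return 4
After dead-code-elim (1 stmts):
  return 4
Evaluate:
  a = 4  =>  a = 4
  d = a + a  =>  d = 8
  u = a  =>  u = 4
  y = 6 - 1  =>  y = 5
  v = 4 * y  =>  v = 20
  b = 5  =>  b = 5
  return u = 4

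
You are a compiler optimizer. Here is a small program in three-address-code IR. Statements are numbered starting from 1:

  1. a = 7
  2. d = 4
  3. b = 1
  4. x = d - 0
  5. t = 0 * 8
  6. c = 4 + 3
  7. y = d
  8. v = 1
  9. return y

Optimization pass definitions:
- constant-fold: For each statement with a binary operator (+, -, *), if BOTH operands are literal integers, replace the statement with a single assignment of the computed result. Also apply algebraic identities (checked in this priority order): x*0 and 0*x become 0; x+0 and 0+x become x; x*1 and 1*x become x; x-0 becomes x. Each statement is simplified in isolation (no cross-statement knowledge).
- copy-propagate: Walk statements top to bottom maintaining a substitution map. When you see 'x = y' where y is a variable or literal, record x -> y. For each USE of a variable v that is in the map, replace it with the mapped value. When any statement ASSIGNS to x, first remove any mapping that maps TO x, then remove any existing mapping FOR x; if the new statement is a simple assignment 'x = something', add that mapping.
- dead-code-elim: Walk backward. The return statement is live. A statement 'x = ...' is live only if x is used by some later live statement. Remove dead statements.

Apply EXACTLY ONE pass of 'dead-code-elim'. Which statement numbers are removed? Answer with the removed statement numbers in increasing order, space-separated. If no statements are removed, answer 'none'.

Backward liveness scan:
Stmt 1 'a = 7': DEAD (a not in live set [])
Stmt 2 'd = 4': KEEP (d is live); live-in = []
Stmt 3 'b = 1': DEAD (b not in live set ['d'])
Stmt 4 'x = d - 0': DEAD (x not in live set ['d'])
Stmt 5 't = 0 * 8': DEAD (t not in live set ['d'])
Stmt 6 'c = 4 + 3': DEAD (c not in live set ['d'])
Stmt 7 'y = d': KEEP (y is live); live-in = ['d']
Stmt 8 'v = 1': DEAD (v not in live set ['y'])
Stmt 9 'return y': KEEP (return); live-in = ['y']
Removed statement numbers: [1, 3, 4, 5, 6, 8]
Surviving IR:
  d = 4
  y = d
  return y

Answer: 1 3 4 5 6 8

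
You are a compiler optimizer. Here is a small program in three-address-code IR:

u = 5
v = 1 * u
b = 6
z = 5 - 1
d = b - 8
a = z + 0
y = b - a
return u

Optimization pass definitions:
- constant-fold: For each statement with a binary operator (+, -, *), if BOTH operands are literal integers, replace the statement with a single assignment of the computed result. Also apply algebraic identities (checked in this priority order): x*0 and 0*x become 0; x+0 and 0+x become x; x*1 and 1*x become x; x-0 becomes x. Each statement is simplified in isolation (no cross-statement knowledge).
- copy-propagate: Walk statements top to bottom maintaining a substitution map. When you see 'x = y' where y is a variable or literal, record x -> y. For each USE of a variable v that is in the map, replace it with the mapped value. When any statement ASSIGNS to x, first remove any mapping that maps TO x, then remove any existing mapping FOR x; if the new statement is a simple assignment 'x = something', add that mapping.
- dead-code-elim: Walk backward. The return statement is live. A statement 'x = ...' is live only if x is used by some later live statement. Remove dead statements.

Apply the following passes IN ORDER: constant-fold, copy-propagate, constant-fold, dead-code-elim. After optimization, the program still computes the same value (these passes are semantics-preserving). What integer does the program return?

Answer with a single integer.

Initial IR:
  u = 5
  v = 1 * u
  b = 6
  z = 5 - 1
  d = b - 8
  a = z + 0
  y = b - a
  return u
After constant-fold (8 stmts):
  u = 5
  v = u
  b = 6
  z = 4
  d = b - 8
  a = z
  y = b - a
  return u
After copy-propagate (8 stmts):
  u = 5
  v = 5
  b = 6
  z = 4
  d = 6 - 8
  a = 4
  y = 6 - 4
  return 5
After constant-fold (8 stmts):
  u = 5
  v = 5
  b = 6
  z = 4
  d = -2
  a = 4
  y = 2
  return 5
After dead-code-elim (1 stmts):
  return 5
Evaluate:
  u = 5  =>  u = 5
  v = 1 * u  =>  v = 5
  b = 6  =>  b = 6
  z = 5 - 1  =>  z = 4
  d = b - 8  =>  d = -2
  a = z + 0  =>  a = 4
  y = b - a  =>  y = 2
  return u = 5

Answer: 5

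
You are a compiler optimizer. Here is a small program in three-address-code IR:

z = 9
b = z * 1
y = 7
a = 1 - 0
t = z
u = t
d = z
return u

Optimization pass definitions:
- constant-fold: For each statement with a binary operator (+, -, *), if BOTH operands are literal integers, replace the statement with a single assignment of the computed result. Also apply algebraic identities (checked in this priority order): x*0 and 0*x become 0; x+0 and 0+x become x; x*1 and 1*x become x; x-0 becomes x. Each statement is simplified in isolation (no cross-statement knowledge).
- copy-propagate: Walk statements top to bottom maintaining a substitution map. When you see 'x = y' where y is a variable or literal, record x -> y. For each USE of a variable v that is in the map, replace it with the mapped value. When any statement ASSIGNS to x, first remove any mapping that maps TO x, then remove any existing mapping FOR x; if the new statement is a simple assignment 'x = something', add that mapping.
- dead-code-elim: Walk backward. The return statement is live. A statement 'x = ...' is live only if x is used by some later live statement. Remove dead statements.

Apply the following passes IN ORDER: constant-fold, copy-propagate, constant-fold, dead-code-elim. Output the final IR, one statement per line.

Answer: return 9

Derivation:
Initial IR:
  z = 9
  b = z * 1
  y = 7
  a = 1 - 0
  t = z
  u = t
  d = z
  return u
After constant-fold (8 stmts):
  z = 9
  b = z
  y = 7
  a = 1
  t = z
  u = t
  d = z
  return u
After copy-propagate (8 stmts):
  z = 9
  b = 9
  y = 7
  a = 1
  t = 9
  u = 9
  d = 9
  return 9
After constant-fold (8 stmts):
  z = 9
  b = 9
  y = 7
  a = 1
  t = 9
  u = 9
  d = 9
  return 9
After dead-code-elim (1 stmts):
  return 9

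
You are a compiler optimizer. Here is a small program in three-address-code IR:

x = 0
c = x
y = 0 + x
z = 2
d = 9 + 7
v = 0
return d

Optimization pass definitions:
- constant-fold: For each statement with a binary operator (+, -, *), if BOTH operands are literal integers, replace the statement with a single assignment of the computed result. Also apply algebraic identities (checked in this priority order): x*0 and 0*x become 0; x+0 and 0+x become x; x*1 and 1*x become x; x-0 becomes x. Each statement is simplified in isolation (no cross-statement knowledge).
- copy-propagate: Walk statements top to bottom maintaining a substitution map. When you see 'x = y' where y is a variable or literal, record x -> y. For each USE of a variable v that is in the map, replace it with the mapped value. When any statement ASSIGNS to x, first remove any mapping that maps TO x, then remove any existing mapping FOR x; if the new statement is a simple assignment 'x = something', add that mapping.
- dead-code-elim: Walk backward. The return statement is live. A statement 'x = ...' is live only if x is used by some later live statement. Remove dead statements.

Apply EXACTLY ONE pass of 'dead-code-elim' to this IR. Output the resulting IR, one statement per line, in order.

Answer: d = 9 + 7
return d

Derivation:
Applying dead-code-elim statement-by-statement:
  [7] return d  -> KEEP (return); live=['d']
  [6] v = 0  -> DEAD (v not live)
  [5] d = 9 + 7  -> KEEP; live=[]
  [4] z = 2  -> DEAD (z not live)
  [3] y = 0 + x  -> DEAD (y not live)
  [2] c = x  -> DEAD (c not live)
  [1] x = 0  -> DEAD (x not live)
Result (2 stmts):
  d = 9 + 7
  return d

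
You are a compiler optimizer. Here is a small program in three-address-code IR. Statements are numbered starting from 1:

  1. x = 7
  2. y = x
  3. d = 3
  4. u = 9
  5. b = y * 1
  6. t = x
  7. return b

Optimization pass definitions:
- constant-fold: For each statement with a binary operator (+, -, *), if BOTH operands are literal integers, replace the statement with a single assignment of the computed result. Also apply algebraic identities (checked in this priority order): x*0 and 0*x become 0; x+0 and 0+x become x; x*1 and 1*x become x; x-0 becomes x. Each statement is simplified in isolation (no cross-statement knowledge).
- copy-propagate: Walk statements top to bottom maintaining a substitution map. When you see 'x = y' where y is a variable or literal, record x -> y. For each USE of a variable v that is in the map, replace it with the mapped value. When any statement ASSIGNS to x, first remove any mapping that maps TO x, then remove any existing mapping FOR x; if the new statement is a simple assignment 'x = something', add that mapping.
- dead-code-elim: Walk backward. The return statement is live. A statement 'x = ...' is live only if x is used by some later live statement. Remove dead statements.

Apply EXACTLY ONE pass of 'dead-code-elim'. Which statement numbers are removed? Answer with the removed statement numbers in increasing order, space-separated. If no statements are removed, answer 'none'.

Backward liveness scan:
Stmt 1 'x = 7': KEEP (x is live); live-in = []
Stmt 2 'y = x': KEEP (y is live); live-in = ['x']
Stmt 3 'd = 3': DEAD (d not in live set ['y'])
Stmt 4 'u = 9': DEAD (u not in live set ['y'])
Stmt 5 'b = y * 1': KEEP (b is live); live-in = ['y']
Stmt 6 't = x': DEAD (t not in live set ['b'])
Stmt 7 'return b': KEEP (return); live-in = ['b']
Removed statement numbers: [3, 4, 6]
Surviving IR:
  x = 7
  y = x
  b = y * 1
  return b

Answer: 3 4 6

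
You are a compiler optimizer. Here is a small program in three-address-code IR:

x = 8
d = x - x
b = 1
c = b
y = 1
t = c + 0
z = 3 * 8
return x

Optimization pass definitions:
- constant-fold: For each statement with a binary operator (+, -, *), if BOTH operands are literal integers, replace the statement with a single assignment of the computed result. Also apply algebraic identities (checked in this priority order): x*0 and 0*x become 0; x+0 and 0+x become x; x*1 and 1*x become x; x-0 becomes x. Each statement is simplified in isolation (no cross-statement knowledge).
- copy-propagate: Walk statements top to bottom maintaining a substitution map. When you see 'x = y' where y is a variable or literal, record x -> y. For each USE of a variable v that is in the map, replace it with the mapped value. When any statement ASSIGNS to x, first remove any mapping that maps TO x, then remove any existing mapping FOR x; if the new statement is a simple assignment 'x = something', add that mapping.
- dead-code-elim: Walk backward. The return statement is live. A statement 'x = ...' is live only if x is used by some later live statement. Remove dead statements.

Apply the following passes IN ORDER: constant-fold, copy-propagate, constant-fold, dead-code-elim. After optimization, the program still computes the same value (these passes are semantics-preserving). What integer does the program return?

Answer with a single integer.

Answer: 8

Derivation:
Initial IR:
  x = 8
  d = x - x
  b = 1
  c = b
  y = 1
  t = c + 0
  z = 3 * 8
  return x
After constant-fold (8 stmts):
  x = 8
  d = x - x
  b = 1
  c = b
  y = 1
  t = c
  z = 24
  return x
After copy-propagate (8 stmts):
  x = 8
  d = 8 - 8
  b = 1
  c = 1
  y = 1
  t = 1
  z = 24
  return 8
After constant-fold (8 stmts):
  x = 8
  d = 0
  b = 1
  c = 1
  y = 1
  t = 1
  z = 24
  return 8
After dead-code-elim (1 stmts):
  return 8
Evaluate:
  x = 8  =>  x = 8
  d = x - x  =>  d = 0
  b = 1  =>  b = 1
  c = b  =>  c = 1
  y = 1  =>  y = 1
  t = c + 0  =>  t = 1
  z = 3 * 8  =>  z = 24
  return x = 8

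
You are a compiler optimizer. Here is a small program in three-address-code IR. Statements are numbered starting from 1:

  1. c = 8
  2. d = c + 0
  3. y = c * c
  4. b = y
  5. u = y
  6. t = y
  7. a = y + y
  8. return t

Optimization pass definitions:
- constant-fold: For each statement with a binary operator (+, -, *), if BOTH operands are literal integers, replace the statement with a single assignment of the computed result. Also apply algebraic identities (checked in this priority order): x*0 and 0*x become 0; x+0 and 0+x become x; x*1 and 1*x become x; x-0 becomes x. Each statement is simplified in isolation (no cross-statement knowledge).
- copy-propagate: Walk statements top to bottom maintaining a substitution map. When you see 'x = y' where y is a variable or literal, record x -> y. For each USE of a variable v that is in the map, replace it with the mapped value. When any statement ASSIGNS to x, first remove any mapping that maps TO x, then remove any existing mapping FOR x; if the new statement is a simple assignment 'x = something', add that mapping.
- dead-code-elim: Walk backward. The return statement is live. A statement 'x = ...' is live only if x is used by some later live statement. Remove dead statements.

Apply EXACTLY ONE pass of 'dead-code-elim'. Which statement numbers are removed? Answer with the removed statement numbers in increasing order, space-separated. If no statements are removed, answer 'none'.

Backward liveness scan:
Stmt 1 'c = 8': KEEP (c is live); live-in = []
Stmt 2 'd = c + 0': DEAD (d not in live set ['c'])
Stmt 3 'y = c * c': KEEP (y is live); live-in = ['c']
Stmt 4 'b = y': DEAD (b not in live set ['y'])
Stmt 5 'u = y': DEAD (u not in live set ['y'])
Stmt 6 't = y': KEEP (t is live); live-in = ['y']
Stmt 7 'a = y + y': DEAD (a not in live set ['t'])
Stmt 8 'return t': KEEP (return); live-in = ['t']
Removed statement numbers: [2, 4, 5, 7]
Surviving IR:
  c = 8
  y = c * c
  t = y
  return t

Answer: 2 4 5 7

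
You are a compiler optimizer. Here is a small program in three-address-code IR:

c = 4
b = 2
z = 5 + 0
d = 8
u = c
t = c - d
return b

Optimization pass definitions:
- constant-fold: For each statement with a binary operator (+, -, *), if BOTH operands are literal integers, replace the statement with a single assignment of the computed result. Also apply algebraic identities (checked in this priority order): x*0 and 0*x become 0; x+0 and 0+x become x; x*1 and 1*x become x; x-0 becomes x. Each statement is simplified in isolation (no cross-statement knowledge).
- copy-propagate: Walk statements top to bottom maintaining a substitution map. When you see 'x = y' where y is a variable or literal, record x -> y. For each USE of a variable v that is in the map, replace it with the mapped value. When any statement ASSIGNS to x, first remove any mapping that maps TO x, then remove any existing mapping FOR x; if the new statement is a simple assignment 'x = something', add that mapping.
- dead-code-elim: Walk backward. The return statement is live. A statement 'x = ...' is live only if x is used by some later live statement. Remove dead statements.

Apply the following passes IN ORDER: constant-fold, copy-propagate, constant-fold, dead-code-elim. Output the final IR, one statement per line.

Answer: return 2

Derivation:
Initial IR:
  c = 4
  b = 2
  z = 5 + 0
  d = 8
  u = c
  t = c - d
  return b
After constant-fold (7 stmts):
  c = 4
  b = 2
  z = 5
  d = 8
  u = c
  t = c - d
  return b
After copy-propagate (7 stmts):
  c = 4
  b = 2
  z = 5
  d = 8
  u = 4
  t = 4 - 8
  return 2
After constant-fold (7 stmts):
  c = 4
  b = 2
  z = 5
  d = 8
  u = 4
  t = -4
  return 2
After dead-code-elim (1 stmts):
  return 2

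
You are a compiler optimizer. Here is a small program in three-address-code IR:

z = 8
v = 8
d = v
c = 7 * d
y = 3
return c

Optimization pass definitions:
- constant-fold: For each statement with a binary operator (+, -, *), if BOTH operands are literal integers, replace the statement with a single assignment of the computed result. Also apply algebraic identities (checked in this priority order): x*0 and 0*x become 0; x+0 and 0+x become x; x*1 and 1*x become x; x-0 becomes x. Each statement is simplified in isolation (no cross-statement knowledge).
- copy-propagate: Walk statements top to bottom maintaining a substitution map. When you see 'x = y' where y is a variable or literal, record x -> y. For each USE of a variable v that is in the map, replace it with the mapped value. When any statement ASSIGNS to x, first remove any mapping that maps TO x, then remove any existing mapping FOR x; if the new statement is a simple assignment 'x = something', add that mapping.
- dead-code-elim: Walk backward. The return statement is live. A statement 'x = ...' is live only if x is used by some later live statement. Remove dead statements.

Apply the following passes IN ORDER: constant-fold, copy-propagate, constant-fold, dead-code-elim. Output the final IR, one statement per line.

Initial IR:
  z = 8
  v = 8
  d = v
  c = 7 * d
  y = 3
  return c
After constant-fold (6 stmts):
  z = 8
  v = 8
  d = v
  c = 7 * d
  y = 3
  return c
After copy-propagate (6 stmts):
  z = 8
  v = 8
  d = 8
  c = 7 * 8
  y = 3
  return c
After constant-fold (6 stmts):
  z = 8
  v = 8
  d = 8
  c = 56
  y = 3
  return c
After dead-code-elim (2 stmts):
  c = 56
  return c

Answer: c = 56
return c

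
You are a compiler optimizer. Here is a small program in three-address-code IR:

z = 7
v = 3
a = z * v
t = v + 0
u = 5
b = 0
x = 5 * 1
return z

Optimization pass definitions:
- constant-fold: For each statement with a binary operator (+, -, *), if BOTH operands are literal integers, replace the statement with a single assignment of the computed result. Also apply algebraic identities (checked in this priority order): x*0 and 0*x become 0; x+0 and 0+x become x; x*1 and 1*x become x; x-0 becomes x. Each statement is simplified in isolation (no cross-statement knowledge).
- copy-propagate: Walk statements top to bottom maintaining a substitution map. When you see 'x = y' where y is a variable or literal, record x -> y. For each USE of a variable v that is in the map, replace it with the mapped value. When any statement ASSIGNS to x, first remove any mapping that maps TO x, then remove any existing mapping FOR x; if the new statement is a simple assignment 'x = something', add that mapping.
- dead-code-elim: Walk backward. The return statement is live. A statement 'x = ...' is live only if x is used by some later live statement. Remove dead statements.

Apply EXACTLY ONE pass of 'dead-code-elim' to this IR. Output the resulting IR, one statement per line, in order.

Applying dead-code-elim statement-by-statement:
  [8] return z  -> KEEP (return); live=['z']
  [7] x = 5 * 1  -> DEAD (x not live)
  [6] b = 0  -> DEAD (b not live)
  [5] u = 5  -> DEAD (u not live)
  [4] t = v + 0  -> DEAD (t not live)
  [3] a = z * v  -> DEAD (a not live)
  [2] v = 3  -> DEAD (v not live)
  [1] z = 7  -> KEEP; live=[]
Result (2 stmts):
  z = 7
  return z

Answer: z = 7
return z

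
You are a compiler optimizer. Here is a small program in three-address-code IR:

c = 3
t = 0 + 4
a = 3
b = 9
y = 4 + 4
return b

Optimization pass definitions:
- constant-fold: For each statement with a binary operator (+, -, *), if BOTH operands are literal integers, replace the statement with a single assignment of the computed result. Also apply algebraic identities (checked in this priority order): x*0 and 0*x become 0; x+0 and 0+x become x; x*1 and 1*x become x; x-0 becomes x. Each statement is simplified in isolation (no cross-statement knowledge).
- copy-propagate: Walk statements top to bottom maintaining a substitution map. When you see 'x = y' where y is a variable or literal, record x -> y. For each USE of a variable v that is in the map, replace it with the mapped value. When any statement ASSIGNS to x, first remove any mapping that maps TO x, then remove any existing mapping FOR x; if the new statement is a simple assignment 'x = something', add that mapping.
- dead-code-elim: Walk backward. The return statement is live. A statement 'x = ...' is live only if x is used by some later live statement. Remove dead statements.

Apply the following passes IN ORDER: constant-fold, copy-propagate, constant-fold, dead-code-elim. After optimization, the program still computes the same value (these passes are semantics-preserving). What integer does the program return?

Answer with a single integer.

Answer: 9

Derivation:
Initial IR:
  c = 3
  t = 0 + 4
  a = 3
  b = 9
  y = 4 + 4
  return b
After constant-fold (6 stmts):
  c = 3
  t = 4
  a = 3
  b = 9
  y = 8
  return b
After copy-propagate (6 stmts):
  c = 3
  t = 4
  a = 3
  b = 9
  y = 8
  return 9
After constant-fold (6 stmts):
  c = 3
  t = 4
  a = 3
  b = 9
  y = 8
  return 9
After dead-code-elim (1 stmts):
  return 9
Evaluate:
  c = 3  =>  c = 3
  t = 0 + 4  =>  t = 4
  a = 3  =>  a = 3
  b = 9  =>  b = 9
  y = 4 + 4  =>  y = 8
  return b = 9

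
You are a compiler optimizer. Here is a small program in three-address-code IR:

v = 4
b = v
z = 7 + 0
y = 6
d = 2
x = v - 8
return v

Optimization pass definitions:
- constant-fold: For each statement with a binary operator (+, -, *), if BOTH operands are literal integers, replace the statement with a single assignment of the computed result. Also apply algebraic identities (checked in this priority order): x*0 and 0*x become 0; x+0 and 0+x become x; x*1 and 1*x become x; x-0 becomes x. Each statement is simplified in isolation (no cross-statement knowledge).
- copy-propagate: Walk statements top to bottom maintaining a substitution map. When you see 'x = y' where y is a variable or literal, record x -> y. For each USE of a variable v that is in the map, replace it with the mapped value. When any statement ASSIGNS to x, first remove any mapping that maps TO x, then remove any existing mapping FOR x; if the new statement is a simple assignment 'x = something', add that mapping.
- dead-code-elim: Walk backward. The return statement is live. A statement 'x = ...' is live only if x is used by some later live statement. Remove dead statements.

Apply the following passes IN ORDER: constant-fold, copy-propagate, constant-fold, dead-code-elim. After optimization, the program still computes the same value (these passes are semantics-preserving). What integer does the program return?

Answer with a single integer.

Answer: 4

Derivation:
Initial IR:
  v = 4
  b = v
  z = 7 + 0
  y = 6
  d = 2
  x = v - 8
  return v
After constant-fold (7 stmts):
  v = 4
  b = v
  z = 7
  y = 6
  d = 2
  x = v - 8
  return v
After copy-propagate (7 stmts):
  v = 4
  b = 4
  z = 7
  y = 6
  d = 2
  x = 4 - 8
  return 4
After constant-fold (7 stmts):
  v = 4
  b = 4
  z = 7
  y = 6
  d = 2
  x = -4
  return 4
After dead-code-elim (1 stmts):
  return 4
Evaluate:
  v = 4  =>  v = 4
  b = v  =>  b = 4
  z = 7 + 0  =>  z = 7
  y = 6  =>  y = 6
  d = 2  =>  d = 2
  x = v - 8  =>  x = -4
  return v = 4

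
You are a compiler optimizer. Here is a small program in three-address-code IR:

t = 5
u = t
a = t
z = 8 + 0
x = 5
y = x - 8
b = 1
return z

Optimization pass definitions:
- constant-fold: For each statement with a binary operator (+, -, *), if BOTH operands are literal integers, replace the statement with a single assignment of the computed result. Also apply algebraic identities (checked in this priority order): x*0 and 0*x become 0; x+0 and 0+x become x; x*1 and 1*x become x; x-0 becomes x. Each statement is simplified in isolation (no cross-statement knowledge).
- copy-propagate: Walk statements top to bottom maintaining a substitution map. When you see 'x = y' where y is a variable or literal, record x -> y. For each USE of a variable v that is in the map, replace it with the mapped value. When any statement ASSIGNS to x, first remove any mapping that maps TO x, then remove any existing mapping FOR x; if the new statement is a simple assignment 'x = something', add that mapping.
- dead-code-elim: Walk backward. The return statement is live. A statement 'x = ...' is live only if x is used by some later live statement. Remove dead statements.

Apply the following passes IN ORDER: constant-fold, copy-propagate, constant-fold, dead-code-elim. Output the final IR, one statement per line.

Answer: return 8

Derivation:
Initial IR:
  t = 5
  u = t
  a = t
  z = 8 + 0
  x = 5
  y = x - 8
  b = 1
  return z
After constant-fold (8 stmts):
  t = 5
  u = t
  a = t
  z = 8
  x = 5
  y = x - 8
  b = 1
  return z
After copy-propagate (8 stmts):
  t = 5
  u = 5
  a = 5
  z = 8
  x = 5
  y = 5 - 8
  b = 1
  return 8
After constant-fold (8 stmts):
  t = 5
  u = 5
  a = 5
  z = 8
  x = 5
  y = -3
  b = 1
  return 8
After dead-code-elim (1 stmts):
  return 8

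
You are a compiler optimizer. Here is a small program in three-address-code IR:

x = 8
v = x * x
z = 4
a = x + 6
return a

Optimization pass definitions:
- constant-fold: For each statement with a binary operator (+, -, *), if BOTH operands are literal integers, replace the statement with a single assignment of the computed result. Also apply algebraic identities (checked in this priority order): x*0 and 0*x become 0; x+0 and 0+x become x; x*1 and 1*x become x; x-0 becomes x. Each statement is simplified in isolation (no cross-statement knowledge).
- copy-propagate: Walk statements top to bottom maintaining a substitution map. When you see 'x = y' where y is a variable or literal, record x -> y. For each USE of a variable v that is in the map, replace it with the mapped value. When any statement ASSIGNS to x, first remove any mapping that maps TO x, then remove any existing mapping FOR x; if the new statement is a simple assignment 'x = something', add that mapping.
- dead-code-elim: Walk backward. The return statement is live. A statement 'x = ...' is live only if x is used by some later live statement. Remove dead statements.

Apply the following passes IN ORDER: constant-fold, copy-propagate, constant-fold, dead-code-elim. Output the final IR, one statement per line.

Answer: a = 14
return a

Derivation:
Initial IR:
  x = 8
  v = x * x
  z = 4
  a = x + 6
  return a
After constant-fold (5 stmts):
  x = 8
  v = x * x
  z = 4
  a = x + 6
  return a
After copy-propagate (5 stmts):
  x = 8
  v = 8 * 8
  z = 4
  a = 8 + 6
  return a
After constant-fold (5 stmts):
  x = 8
  v = 64
  z = 4
  a = 14
  return a
After dead-code-elim (2 stmts):
  a = 14
  return a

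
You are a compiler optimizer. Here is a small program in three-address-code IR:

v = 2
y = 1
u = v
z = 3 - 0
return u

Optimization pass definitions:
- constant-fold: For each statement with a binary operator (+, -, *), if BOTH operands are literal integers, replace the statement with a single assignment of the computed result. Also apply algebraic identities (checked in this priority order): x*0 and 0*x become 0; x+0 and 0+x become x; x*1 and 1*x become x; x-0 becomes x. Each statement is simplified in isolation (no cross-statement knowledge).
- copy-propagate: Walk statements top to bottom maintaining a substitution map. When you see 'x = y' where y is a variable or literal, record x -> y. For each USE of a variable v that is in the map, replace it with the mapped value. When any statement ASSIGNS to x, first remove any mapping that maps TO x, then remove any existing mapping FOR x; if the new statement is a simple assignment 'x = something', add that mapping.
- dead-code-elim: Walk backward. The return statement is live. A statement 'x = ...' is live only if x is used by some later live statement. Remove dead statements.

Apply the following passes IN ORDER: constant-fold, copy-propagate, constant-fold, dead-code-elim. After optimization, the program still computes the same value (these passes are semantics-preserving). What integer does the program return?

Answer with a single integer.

Initial IR:
  v = 2
  y = 1
  u = v
  z = 3 - 0
  return u
After constant-fold (5 stmts):
  v = 2
  y = 1
  u = v
  z = 3
  return u
After copy-propagate (5 stmts):
  v = 2
  y = 1
  u = 2
  z = 3
  return 2
After constant-fold (5 stmts):
  v = 2
  y = 1
  u = 2
  z = 3
  return 2
After dead-code-elim (1 stmts):
  return 2
Evaluate:
  v = 2  =>  v = 2
  y = 1  =>  y = 1
  u = v  =>  u = 2
  z = 3 - 0  =>  z = 3
  return u = 2

Answer: 2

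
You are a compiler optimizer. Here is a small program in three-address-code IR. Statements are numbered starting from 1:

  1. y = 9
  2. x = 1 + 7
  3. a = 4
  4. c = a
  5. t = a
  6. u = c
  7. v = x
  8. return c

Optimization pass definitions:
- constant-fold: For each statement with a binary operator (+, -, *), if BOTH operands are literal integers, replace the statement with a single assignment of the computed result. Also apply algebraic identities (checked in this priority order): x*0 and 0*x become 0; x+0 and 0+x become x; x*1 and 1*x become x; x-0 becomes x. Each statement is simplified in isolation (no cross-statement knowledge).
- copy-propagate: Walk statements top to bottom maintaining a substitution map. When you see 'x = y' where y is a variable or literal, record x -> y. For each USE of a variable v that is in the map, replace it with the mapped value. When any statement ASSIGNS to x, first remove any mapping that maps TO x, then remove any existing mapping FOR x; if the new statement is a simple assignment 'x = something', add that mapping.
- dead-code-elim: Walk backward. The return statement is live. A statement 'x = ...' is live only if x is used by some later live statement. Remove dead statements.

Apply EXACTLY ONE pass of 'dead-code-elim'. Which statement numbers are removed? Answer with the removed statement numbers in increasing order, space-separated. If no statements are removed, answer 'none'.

Answer: 1 2 5 6 7

Derivation:
Backward liveness scan:
Stmt 1 'y = 9': DEAD (y not in live set [])
Stmt 2 'x = 1 + 7': DEAD (x not in live set [])
Stmt 3 'a = 4': KEEP (a is live); live-in = []
Stmt 4 'c = a': KEEP (c is live); live-in = ['a']
Stmt 5 't = a': DEAD (t not in live set ['c'])
Stmt 6 'u = c': DEAD (u not in live set ['c'])
Stmt 7 'v = x': DEAD (v not in live set ['c'])
Stmt 8 'return c': KEEP (return); live-in = ['c']
Removed statement numbers: [1, 2, 5, 6, 7]
Surviving IR:
  a = 4
  c = a
  return c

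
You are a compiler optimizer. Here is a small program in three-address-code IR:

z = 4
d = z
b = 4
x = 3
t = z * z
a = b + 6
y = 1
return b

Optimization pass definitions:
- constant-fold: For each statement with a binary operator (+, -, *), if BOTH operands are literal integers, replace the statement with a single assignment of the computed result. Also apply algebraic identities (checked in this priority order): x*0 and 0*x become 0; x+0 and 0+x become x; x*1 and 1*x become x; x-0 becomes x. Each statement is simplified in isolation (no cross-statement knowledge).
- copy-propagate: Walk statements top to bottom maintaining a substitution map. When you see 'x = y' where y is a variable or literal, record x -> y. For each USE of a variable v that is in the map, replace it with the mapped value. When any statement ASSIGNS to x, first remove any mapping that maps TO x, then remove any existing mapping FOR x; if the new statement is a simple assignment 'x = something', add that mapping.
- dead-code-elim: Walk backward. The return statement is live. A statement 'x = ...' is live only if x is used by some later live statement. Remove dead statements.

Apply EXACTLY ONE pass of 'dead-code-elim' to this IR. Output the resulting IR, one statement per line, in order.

Applying dead-code-elim statement-by-statement:
  [8] return b  -> KEEP (return); live=['b']
  [7] y = 1  -> DEAD (y not live)
  [6] a = b + 6  -> DEAD (a not live)
  [5] t = z * z  -> DEAD (t not live)
  [4] x = 3  -> DEAD (x not live)
  [3] b = 4  -> KEEP; live=[]
  [2] d = z  -> DEAD (d not live)
  [1] z = 4  -> DEAD (z not live)
Result (2 stmts):
  b = 4
  return b

Answer: b = 4
return b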